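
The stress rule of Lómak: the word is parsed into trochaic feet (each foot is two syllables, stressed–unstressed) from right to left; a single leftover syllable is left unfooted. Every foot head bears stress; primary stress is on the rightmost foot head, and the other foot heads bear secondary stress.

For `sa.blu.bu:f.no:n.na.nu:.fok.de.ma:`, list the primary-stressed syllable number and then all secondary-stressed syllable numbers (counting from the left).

Parse right to left into trochaic (ˈσσ) feet: sa (ˈblu.bu:f) (ˈno:n.na) (ˈnu:.fok) (ˈde.ma:). Syllable 1 is left unfooted.
Foot heads (stressed positions): 2, 4, 6, 8.
End Rule Rightmost: primary stress on the rightmost head = syllable 8.
Secondary stress on 2, 4, 6: sa.ˌblu.bu:f.ˌno:n.na.ˌnu:.fok.ˈde.ma:.

primary 8, secondary 2, 4, 6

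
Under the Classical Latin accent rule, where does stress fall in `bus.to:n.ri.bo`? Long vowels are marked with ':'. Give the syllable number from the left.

2

Classical Latin: stress the penult if heavy (long vowel or closed), else the antepenult.
Weights: 2 to:n H, 3 ri L, 4 bo L.
The penult (syllable 3, ri) is light, so stress falls on the antepenult (syllable 2, to:n).
Stress on syllable 2: bus.ˈto:n.ri.bo.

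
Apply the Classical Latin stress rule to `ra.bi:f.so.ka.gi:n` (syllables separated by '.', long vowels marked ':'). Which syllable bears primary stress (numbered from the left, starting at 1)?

3

Classical Latin: stress the penult if heavy (long vowel or closed), else the antepenult.
Weights: 3 so L, 4 ka L, 5 gi:n H.
The penult (syllable 4, ka) is light, so stress falls on the antepenult (syllable 3, so).
Stress on syllable 3: ra.bi:f.ˈso.ka.gi:n.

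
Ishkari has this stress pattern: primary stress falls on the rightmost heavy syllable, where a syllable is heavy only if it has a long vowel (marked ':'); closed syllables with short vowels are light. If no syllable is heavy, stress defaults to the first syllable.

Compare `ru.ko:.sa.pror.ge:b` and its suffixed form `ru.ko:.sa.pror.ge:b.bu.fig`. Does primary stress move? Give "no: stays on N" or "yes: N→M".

no: stays on 5

Base `ru.ko:.sa.pror.ge:b` (5 syllables):
  Weights: 1 ru L, 2 ko: H, 3 sa L, 4 pror L, 5 ge:b H.
  Heavy syllables in the domain: 2, 5. The rightmost is syllable 5 (ge:b).
  → primary stress on syllable 5.
Suffixed `ru.ko:.sa.pror.ge:b.bu.fig` (7 syllables):
  Weights: 1 ru L, 2 ko: H, 3 sa L, 4 pror L, 5 ge:b H, 6 bu L, 7 fig L.
  Heavy syllables in the domain: 2, 5. The rightmost is syllable 5 (ge:b).
  → primary stress on syllable 5.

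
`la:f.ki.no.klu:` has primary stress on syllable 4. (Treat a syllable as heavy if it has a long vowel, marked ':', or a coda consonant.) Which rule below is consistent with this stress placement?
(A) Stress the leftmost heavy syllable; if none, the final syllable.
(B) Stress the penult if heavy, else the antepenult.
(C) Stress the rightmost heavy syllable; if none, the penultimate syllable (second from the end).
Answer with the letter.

C

Rule A → syllable 1 (observed: 4).
Rule B → syllable 2 (observed: 4).
Rule C → syllable 4 ✓.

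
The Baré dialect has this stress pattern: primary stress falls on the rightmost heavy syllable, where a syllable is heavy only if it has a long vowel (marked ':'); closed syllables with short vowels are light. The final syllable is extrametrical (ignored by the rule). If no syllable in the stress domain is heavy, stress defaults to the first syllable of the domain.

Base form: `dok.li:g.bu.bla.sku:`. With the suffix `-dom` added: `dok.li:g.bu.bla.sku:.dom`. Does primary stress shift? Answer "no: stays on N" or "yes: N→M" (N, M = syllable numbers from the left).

Base `dok.li:g.bu.bla.sku:` (5 syllables):
  The final syllable (5, sku:) is extrametrical; the stress domain is syllables 1–4.
  Weights: 1 dok L, 2 li:g H, 3 bu L, 4 bla L.
  Heavy syllables in the domain: 2. The rightmost is syllable 2 (li:g).
  → primary stress on syllable 2.
Suffixed `dok.li:g.bu.bla.sku:.dom` (6 syllables):
  The final syllable (6, dom) is extrametrical; the stress domain is syllables 1–5.
  Weights: 1 dok L, 2 li:g H, 3 bu L, 4 bla L, 5 sku: H.
  Heavy syllables in the domain: 2, 5. The rightmost is syllable 5 (sku:).
  → primary stress on syllable 5.

yes: 2→5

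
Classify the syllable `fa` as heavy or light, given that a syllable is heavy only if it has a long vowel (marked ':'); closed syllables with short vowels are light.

light

`fa`: short vowel, open (no coda). Short vowel → light.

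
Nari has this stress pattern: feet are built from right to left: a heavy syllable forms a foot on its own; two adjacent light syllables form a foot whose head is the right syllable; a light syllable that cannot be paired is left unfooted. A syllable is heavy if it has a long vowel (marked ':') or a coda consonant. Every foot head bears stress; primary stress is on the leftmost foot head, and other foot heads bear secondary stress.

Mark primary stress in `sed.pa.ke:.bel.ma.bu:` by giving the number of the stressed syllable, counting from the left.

1

Weights: 1 sed H, 2 pa L, 3 ke: H, 4 bel H, 5 ma L, 6 bu: H.
Parse right to left (heavy = foot alone; LL = one foot; stranded L unfooted): (ˈsed) pa (ˈke:) (ˈbel) ma (ˈbu:).
Foot heads: 1, 3, 4, 6.
Primary stress on the leftmost head = syllable 1.
Primary stress: syllable 1 → ˈsed.pa.ke:.bel.ma.bu:.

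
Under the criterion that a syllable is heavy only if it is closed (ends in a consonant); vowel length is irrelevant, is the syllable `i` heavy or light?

`i`: short vowel, open (no coda). Open (no coda) → light.

light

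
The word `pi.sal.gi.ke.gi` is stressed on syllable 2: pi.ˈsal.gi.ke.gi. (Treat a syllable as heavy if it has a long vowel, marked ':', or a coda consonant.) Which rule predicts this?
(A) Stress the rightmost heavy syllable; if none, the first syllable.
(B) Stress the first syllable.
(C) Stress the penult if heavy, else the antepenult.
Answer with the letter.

A

Rule A → syllable 2 ✓.
Rule B → syllable 1 (observed: 2).
Rule C → syllable 3 (observed: 2).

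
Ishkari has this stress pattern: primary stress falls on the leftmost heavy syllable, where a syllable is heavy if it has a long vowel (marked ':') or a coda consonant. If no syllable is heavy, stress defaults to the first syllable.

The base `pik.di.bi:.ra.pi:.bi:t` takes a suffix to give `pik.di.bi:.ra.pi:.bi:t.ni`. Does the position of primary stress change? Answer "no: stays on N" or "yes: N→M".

no: stays on 1

Base `pik.di.bi:.ra.pi:.bi:t` (6 syllables):
  Weights: 1 pik H, 2 di L, 3 bi: H, 4 ra L, 5 pi: H, 6 bi:t H.
  Heavy syllables in the domain: 1, 3, 5, 6. The leftmost is syllable 1 (pik).
  → primary stress on syllable 1.
Suffixed `pik.di.bi:.ra.pi:.bi:t.ni` (7 syllables):
  Weights: 1 pik H, 2 di L, 3 bi: H, 4 ra L, 5 pi: H, 6 bi:t H, 7 ni L.
  Heavy syllables in the domain: 1, 3, 5, 6. The leftmost is syllable 1 (pik).
  → primary stress on syllable 1.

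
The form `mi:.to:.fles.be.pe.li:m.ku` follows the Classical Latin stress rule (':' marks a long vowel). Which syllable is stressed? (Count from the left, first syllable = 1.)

Classical Latin: stress the penult if heavy (long vowel or closed), else the antepenult.
Weights: 5 pe L, 6 li:m H, 7 ku L.
The penult (syllable 6, li:m) is heavy, so it takes stress.
Stress on syllable 6: mi:.to:.fles.be.pe.ˈli:m.ku.

6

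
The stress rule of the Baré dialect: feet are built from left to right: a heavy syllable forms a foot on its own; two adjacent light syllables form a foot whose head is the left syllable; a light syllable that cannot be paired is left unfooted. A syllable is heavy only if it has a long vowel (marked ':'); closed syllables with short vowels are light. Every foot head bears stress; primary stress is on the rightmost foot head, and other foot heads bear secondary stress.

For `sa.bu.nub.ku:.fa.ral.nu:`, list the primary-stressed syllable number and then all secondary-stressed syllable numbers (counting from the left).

Weights: 1 sa L, 2 bu L, 3 nub L, 4 ku: H, 5 fa L, 6 ral L, 7 nu: H.
Parse left to right (heavy = foot alone; LL = one foot; stranded L unfooted): (ˈsa.bu) nub (ˈku:) (ˈfa.ral) (ˈnu:).
Foot heads: 1, 4, 5, 7.
Primary stress on the rightmost head = syllable 7.
Secondary stress on 1, 4, 5: ˌsa.bu.nub.ˌku:.ˌfa.ral.ˈnu:.

primary 7, secondary 1, 4, 5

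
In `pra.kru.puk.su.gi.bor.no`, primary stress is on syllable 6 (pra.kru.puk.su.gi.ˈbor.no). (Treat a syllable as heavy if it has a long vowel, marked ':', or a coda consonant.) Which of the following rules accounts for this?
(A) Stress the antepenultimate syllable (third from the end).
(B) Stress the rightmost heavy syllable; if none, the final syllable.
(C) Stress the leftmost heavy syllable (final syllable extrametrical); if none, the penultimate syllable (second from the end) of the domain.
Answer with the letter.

Rule A → syllable 5 (observed: 6).
Rule B → syllable 6 ✓.
Rule C → syllable 3 (observed: 6).

B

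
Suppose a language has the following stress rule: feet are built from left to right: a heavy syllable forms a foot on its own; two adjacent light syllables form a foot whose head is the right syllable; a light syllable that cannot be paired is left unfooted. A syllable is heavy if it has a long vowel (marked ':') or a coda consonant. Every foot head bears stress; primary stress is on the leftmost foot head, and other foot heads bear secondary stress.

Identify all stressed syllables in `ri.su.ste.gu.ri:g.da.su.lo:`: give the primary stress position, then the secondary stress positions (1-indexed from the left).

Weights: 1 ri L, 2 su L, 3 ste L, 4 gu L, 5 ri:g H, 6 da L, 7 su L, 8 lo: H.
Parse left to right (heavy = foot alone; LL = one foot; stranded L unfooted): (ri.ˈsu) (ste.ˈgu) (ˈri:g) (da.ˈsu) (ˈlo:).
Foot heads: 2, 4, 5, 7, 8.
Primary stress on the leftmost head = syllable 2.
Secondary stress on 4, 5, 7, 8: ri.ˈsu.ste.ˌgu.ˌri:g.da.ˌsu.ˌlo:.

primary 2, secondary 4, 5, 7, 8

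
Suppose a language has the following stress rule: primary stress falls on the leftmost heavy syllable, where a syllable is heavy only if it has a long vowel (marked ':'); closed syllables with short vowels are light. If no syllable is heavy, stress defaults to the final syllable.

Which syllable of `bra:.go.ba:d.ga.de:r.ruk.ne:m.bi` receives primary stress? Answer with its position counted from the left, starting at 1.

Weights: 1 bra: H, 2 go L, 3 ba:d H, 4 ga L, 5 de:r H, 6 ruk L, 7 ne:m H, 8 bi L.
Heavy syllables in the domain: 1, 3, 5, 7. The leftmost is syllable 1 (bra:).
Primary stress: syllable 1 → ˈbra:.go.ba:d.ga.de:r.ruk.ne:m.bi.

1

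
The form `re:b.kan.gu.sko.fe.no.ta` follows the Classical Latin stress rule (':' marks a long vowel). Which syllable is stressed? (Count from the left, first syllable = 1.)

Classical Latin: stress the penult if heavy (long vowel or closed), else the antepenult.
Weights: 5 fe L, 6 no L, 7 ta L.
The penult (syllable 6, no) is light, so stress falls on the antepenult (syllable 5, fe).
Stress on syllable 5: re:b.kan.gu.sko.ˈfe.no.ta.

5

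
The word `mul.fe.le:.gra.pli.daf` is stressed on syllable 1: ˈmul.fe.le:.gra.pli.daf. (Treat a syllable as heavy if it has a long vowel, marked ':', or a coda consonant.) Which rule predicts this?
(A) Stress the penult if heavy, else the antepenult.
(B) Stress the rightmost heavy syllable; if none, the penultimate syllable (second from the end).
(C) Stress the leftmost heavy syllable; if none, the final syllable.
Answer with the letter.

C

Rule A → syllable 4 (observed: 1).
Rule B → syllable 6 (observed: 1).
Rule C → syllable 1 ✓.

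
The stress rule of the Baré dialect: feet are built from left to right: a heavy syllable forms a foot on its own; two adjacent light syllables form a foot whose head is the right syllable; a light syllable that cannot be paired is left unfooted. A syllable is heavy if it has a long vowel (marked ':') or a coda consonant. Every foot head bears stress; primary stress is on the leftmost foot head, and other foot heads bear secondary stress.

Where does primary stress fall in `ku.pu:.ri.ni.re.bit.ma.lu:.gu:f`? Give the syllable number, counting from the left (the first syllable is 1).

2

Weights: 1 ku L, 2 pu: H, 3 ri L, 4 ni L, 5 re L, 6 bit H, 7 ma L, 8 lu: H, 9 gu:f H.
Parse left to right (heavy = foot alone; LL = one foot; stranded L unfooted): ku (ˈpu:) (ri.ˈni) re (ˈbit) ma (ˈlu:) (ˈgu:f).
Foot heads: 2, 4, 6, 8, 9.
Primary stress on the leftmost head = syllable 2.
Primary stress: syllable 2 → ku.ˈpu:.ri.ni.re.bit.ma.lu:.gu:f.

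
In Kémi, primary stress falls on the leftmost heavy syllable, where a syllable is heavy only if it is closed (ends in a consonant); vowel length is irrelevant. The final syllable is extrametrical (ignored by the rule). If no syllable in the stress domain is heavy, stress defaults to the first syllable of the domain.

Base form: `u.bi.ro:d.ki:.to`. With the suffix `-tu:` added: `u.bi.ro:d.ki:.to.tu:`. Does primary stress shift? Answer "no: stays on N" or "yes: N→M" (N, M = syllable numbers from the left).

Base `u.bi.ro:d.ki:.to` (5 syllables):
  The final syllable (5, to) is extrametrical; the stress domain is syllables 1–4.
  Weights: 1 u L, 2 bi L, 3 ro:d H, 4 ki: L.
  Heavy syllables in the domain: 3. The leftmost is syllable 3 (ro:d).
  → primary stress on syllable 3.
Suffixed `u.bi.ro:d.ki:.to.tu:` (6 syllables):
  The final syllable (6, tu:) is extrametrical; the stress domain is syllables 1–5.
  Weights: 1 u L, 2 bi L, 3 ro:d H, 4 ki: L, 5 to L.
  Heavy syllables in the domain: 3. The leftmost is syllable 3 (ro:d).
  → primary stress on syllable 3.

no: stays on 3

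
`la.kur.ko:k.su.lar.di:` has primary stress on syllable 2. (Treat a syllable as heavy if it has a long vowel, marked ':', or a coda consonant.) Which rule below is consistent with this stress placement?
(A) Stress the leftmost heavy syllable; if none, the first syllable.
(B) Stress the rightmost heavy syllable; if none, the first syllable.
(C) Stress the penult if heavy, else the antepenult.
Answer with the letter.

A

Rule A → syllable 2 ✓.
Rule B → syllable 6 (observed: 2).
Rule C → syllable 5 (observed: 2).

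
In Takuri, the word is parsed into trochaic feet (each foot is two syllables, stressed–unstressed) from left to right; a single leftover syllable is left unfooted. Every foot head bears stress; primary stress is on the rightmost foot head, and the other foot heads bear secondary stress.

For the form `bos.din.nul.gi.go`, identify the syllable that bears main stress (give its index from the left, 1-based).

Parse left to right into trochaic (ˈσσ) feet: (ˈbos.din) (ˈnul.gi) go. Syllable 5 is left unfooted.
Foot heads (stressed positions): 1, 3.
End Rule Rightmost: primary stress on the rightmost head = syllable 3.
Primary stress: syllable 3 → bos.din.ˈnul.gi.go.

3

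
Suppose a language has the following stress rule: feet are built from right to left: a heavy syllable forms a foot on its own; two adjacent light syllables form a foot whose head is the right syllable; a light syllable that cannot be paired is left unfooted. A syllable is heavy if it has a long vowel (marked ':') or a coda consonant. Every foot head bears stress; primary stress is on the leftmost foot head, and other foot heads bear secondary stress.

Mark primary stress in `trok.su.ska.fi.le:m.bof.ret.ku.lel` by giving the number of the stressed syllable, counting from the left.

1

Weights: 1 trok H, 2 su L, 3 ska L, 4 fi L, 5 le:m H, 6 bof H, 7 ret H, 8 ku L, 9 lel H.
Parse right to left (heavy = foot alone; LL = one foot; stranded L unfooted): (ˈtrok) su (ska.ˈfi) (ˈle:m) (ˈbof) (ˈret) ku (ˈlel).
Foot heads: 1, 4, 5, 6, 7, 9.
Primary stress on the leftmost head = syllable 1.
Primary stress: syllable 1 → ˈtrok.su.ska.fi.le:m.bof.ret.ku.lel.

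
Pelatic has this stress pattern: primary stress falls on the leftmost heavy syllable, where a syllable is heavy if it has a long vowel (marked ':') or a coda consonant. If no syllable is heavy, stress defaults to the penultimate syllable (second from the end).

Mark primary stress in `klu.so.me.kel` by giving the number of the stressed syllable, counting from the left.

Weights: 1 klu L, 2 so L, 3 me L, 4 kel H.
Heavy syllables in the domain: 4. The leftmost is syllable 4 (kel).
Primary stress: syllable 4 → klu.so.me.ˈkel.

4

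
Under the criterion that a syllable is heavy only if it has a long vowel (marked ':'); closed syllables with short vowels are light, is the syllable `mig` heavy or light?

light

`mig`: short vowel, closed (coda /g/). Short vowel → light.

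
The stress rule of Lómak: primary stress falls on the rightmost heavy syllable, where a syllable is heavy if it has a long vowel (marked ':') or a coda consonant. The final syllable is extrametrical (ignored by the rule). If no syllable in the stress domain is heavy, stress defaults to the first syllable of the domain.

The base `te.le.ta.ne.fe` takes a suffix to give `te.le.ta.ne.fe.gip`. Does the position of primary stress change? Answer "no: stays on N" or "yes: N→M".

Base `te.le.ta.ne.fe` (5 syllables):
  The final syllable (5, fe) is extrametrical; the stress domain is syllables 1–4.
  Weights: 1 te L, 2 le L, 3 ta L, 4 ne L.
  No heavy syllable in the domain; default to the first syllable of the domain = syllable 1.
  → primary stress on syllable 1.
Suffixed `te.le.ta.ne.fe.gip` (6 syllables):
  The final syllable (6, gip) is extrametrical; the stress domain is syllables 1–5.
  Weights: 1 te L, 2 le L, 3 ta L, 4 ne L, 5 fe L.
  No heavy syllable in the domain; default to the first syllable of the domain = syllable 1.
  → primary stress on syllable 1.

no: stays on 1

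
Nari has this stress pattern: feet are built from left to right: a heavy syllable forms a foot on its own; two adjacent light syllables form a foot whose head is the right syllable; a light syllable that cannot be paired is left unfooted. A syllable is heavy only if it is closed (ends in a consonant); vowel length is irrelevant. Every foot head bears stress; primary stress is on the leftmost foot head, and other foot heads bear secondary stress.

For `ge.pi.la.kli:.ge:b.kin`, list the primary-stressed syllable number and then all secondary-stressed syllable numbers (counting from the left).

primary 2, secondary 4, 5, 6

Weights: 1 ge L, 2 pi L, 3 la L, 4 kli: L, 5 ge:b H, 6 kin H.
Parse left to right (heavy = foot alone; LL = one foot; stranded L unfooted): (ge.ˈpi) (la.ˈkli:) (ˈge:b) (ˈkin).
Foot heads: 2, 4, 5, 6.
Primary stress on the leftmost head = syllable 2.
Secondary stress on 4, 5, 6: ge.ˈpi.la.ˌkli:.ˌge:b.ˌkin.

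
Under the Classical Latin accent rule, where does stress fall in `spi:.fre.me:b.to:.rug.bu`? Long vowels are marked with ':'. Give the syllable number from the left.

5

Classical Latin: stress the penult if heavy (long vowel or closed), else the antepenult.
Weights: 4 to: H, 5 rug H, 6 bu L.
The penult (syllable 5, rug) is heavy, so it takes stress.
Stress on syllable 5: spi:.fre.me:b.to:.ˈrug.bu.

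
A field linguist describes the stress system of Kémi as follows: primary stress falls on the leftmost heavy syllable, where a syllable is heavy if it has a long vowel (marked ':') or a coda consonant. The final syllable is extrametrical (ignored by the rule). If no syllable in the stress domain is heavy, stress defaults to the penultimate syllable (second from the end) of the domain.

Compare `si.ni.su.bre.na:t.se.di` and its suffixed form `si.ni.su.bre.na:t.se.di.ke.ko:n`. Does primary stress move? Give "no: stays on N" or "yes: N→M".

Base `si.ni.su.bre.na:t.se.di` (7 syllables):
  The final syllable (7, di) is extrametrical; the stress domain is syllables 1–6.
  Weights: 1 si L, 2 ni L, 3 su L, 4 bre L, 5 na:t H, 6 se L.
  Heavy syllables in the domain: 5. The leftmost is syllable 5 (na:t).
  → primary stress on syllable 5.
Suffixed `si.ni.su.bre.na:t.se.di.ke.ko:n` (9 syllables):
  The final syllable (9, ko:n) is extrametrical; the stress domain is syllables 1–8.
  Weights: 1 si L, 2 ni L, 3 su L, 4 bre L, 5 na:t H, 6 se L, 7 di L, 8 ke L.
  Heavy syllables in the domain: 5. The leftmost is syllable 5 (na:t).
  → primary stress on syllable 5.

no: stays on 5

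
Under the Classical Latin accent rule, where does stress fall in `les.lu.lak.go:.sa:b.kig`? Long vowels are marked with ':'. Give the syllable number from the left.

5

Classical Latin: stress the penult if heavy (long vowel or closed), else the antepenult.
Weights: 4 go: H, 5 sa:b H, 6 kig H.
The penult (syllable 5, sa:b) is heavy, so it takes stress.
Stress on syllable 5: les.lu.lak.go:.ˈsa:b.kig.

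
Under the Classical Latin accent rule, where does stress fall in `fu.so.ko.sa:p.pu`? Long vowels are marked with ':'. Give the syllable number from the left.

Classical Latin: stress the penult if heavy (long vowel or closed), else the antepenult.
Weights: 3 ko L, 4 sa:p H, 5 pu L.
The penult (syllable 4, sa:p) is heavy, so it takes stress.
Stress on syllable 4: fu.so.ko.ˈsa:p.pu.

4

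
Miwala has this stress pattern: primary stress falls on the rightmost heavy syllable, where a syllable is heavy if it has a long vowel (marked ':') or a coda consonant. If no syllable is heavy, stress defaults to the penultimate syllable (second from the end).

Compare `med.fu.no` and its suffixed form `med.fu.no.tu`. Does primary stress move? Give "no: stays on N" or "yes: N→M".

no: stays on 1

Base `med.fu.no` (3 syllables):
  Weights: 1 med H, 2 fu L, 3 no L.
  Heavy syllables in the domain: 1. The rightmost is syllable 1 (med).
  → primary stress on syllable 1.
Suffixed `med.fu.no.tu` (4 syllables):
  Weights: 1 med H, 2 fu L, 3 no L, 4 tu L.
  Heavy syllables in the domain: 1. The rightmost is syllable 1 (med).
  → primary stress on syllable 1.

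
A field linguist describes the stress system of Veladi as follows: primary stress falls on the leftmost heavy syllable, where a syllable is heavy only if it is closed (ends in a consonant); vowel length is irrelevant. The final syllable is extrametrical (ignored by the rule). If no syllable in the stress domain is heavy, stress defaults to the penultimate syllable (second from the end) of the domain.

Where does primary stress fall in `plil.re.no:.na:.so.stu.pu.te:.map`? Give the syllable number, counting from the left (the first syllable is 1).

1

The final syllable (9, map) is extrametrical; the stress domain is syllables 1–8.
Weights: 1 plil H, 2 re L, 3 no: L, 4 na: L, 5 so L, 6 stu L, 7 pu L, 8 te: L.
Heavy syllables in the domain: 1. The leftmost is syllable 1 (plil).
Primary stress: syllable 1 → ˈplil.re.no:.na:.so.stu.pu.te:.map.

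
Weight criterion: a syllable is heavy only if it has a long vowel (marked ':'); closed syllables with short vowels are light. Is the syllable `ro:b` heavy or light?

`ro:b`: long vowel, closed (coda /b/). Long vowel → heavy.

heavy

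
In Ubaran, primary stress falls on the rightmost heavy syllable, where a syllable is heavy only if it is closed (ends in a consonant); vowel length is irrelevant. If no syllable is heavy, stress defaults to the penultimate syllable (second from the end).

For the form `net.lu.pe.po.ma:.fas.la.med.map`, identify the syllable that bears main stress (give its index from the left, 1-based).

Weights: 1 net H, 2 lu L, 3 pe L, 4 po L, 5 ma: L, 6 fas H, 7 la L, 8 med H, 9 map H.
Heavy syllables in the domain: 1, 6, 8, 9. The rightmost is syllable 9 (map).
Primary stress: syllable 9 → net.lu.pe.po.ma:.fas.la.med.ˈmap.

9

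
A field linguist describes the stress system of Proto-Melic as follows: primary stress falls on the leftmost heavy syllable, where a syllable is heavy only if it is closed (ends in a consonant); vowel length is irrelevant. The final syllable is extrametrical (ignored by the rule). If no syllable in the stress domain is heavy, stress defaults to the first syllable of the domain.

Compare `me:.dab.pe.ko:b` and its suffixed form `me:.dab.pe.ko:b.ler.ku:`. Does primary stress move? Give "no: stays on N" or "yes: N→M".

no: stays on 2

Base `me:.dab.pe.ko:b` (4 syllables):
  The final syllable (4, ko:b) is extrametrical; the stress domain is syllables 1–3.
  Weights: 1 me: L, 2 dab H, 3 pe L.
  Heavy syllables in the domain: 2. The leftmost is syllable 2 (dab).
  → primary stress on syllable 2.
Suffixed `me:.dab.pe.ko:b.ler.ku:` (6 syllables):
  The final syllable (6, ku:) is extrametrical; the stress domain is syllables 1–5.
  Weights: 1 me: L, 2 dab H, 3 pe L, 4 ko:b H, 5 ler H.
  Heavy syllables in the domain: 2, 4, 5. The leftmost is syllable 2 (dab).
  → primary stress on syllable 2.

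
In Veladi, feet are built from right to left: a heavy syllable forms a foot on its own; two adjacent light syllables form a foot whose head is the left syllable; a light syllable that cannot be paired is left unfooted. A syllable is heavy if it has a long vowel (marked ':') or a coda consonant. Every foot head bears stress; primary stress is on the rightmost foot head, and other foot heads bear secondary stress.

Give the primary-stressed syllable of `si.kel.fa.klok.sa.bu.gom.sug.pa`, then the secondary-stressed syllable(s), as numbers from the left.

Weights: 1 si L, 2 kel H, 3 fa L, 4 klok H, 5 sa L, 6 bu L, 7 gom H, 8 sug H, 9 pa L.
Parse right to left (heavy = foot alone; LL = one foot; stranded L unfooted): si (ˈkel) fa (ˈklok) (ˈsa.bu) (ˈgom) (ˈsug) pa.
Foot heads: 2, 4, 5, 7, 8.
Primary stress on the rightmost head = syllable 8.
Secondary stress on 2, 4, 5, 7: si.ˌkel.fa.ˌklok.ˌsa.bu.ˌgom.ˈsug.pa.

primary 8, secondary 2, 4, 5, 7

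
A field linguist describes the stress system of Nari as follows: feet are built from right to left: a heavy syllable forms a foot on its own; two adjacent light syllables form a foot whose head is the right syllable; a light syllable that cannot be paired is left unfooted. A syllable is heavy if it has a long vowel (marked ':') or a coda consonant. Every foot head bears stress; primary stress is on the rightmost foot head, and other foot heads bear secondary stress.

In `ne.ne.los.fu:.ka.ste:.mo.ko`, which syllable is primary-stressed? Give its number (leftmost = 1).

Weights: 1 ne L, 2 ne L, 3 los H, 4 fu: H, 5 ka L, 6 ste: H, 7 mo L, 8 ko L.
Parse right to left (heavy = foot alone; LL = one foot; stranded L unfooted): (ne.ˈne) (ˈlos) (ˈfu:) ka (ˈste:) (mo.ˈko).
Foot heads: 2, 3, 4, 6, 8.
Primary stress on the rightmost head = syllable 8.
Primary stress: syllable 8 → ne.ne.los.fu:.ka.ste:.mo.ˈko.

8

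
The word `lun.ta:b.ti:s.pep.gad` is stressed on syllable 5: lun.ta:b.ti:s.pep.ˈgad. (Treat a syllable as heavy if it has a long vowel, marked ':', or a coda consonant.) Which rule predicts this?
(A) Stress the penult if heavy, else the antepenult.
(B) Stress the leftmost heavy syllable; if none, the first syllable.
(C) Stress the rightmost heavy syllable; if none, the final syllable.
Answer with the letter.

Rule A → syllable 4 (observed: 5).
Rule B → syllable 1 (observed: 5).
Rule C → syllable 5 ✓.

C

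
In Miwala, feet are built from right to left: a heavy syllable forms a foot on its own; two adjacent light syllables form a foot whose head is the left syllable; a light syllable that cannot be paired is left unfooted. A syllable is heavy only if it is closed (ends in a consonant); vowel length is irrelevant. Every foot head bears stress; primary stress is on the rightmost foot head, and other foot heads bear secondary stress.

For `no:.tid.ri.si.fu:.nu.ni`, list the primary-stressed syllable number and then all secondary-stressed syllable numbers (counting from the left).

primary 6, secondary 2, 4

Weights: 1 no: L, 2 tid H, 3 ri L, 4 si L, 5 fu: L, 6 nu L, 7 ni L.
Parse right to left (heavy = foot alone; LL = one foot; stranded L unfooted): no: (ˈtid) ri (ˈsi.fu:) (ˈnu.ni).
Foot heads: 2, 4, 6.
Primary stress on the rightmost head = syllable 6.
Secondary stress on 2, 4: no:.ˌtid.ri.ˌsi.fu:.ˈnu.ni.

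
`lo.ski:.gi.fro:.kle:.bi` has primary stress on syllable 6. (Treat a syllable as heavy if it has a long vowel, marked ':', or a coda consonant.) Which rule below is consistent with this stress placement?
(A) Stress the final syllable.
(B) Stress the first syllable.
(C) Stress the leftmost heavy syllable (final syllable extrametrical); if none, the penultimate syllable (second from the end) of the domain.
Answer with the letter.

Rule A → syllable 6 ✓.
Rule B → syllable 1 (observed: 6).
Rule C → syllable 2 (observed: 6).

A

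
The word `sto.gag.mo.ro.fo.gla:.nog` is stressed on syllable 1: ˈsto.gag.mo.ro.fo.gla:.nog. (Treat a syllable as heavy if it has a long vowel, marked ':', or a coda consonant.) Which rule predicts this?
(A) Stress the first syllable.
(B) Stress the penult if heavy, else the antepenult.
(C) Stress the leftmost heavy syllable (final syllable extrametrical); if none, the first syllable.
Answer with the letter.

Rule A → syllable 1 ✓.
Rule B → syllable 6 (observed: 1).
Rule C → syllable 2 (observed: 1).

A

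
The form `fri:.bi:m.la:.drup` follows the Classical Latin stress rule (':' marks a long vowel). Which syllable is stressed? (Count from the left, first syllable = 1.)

Classical Latin: stress the penult if heavy (long vowel or closed), else the antepenult.
Weights: 2 bi:m H, 3 la: H, 4 drup H.
The penult (syllable 3, la:) is heavy, so it takes stress.
Stress on syllable 3: fri:.bi:m.ˈla:.drup.

3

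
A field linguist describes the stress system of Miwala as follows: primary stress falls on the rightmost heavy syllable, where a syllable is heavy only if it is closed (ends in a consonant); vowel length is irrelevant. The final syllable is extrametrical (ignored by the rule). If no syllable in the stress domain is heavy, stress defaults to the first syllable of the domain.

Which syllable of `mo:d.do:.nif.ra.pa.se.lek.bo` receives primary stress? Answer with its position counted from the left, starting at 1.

7

The final syllable (8, bo) is extrametrical; the stress domain is syllables 1–7.
Weights: 1 mo:d H, 2 do: L, 3 nif H, 4 ra L, 5 pa L, 6 se L, 7 lek H.
Heavy syllables in the domain: 1, 3, 7. The rightmost is syllable 7 (lek).
Primary stress: syllable 7 → mo:d.do:.nif.ra.pa.se.ˈlek.bo.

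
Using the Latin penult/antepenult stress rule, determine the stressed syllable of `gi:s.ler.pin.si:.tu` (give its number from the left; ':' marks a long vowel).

Classical Latin: stress the penult if heavy (long vowel or closed), else the antepenult.
Weights: 3 pin H, 4 si: H, 5 tu L.
The penult (syllable 4, si:) is heavy, so it takes stress.
Stress on syllable 4: gi:s.ler.pin.ˈsi:.tu.

4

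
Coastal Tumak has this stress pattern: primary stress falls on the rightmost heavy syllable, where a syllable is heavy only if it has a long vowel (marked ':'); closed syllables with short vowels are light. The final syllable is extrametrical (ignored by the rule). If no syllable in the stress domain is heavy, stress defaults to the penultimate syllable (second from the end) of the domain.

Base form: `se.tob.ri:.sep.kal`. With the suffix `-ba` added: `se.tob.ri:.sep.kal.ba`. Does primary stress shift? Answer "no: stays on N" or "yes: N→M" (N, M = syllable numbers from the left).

no: stays on 3

Base `se.tob.ri:.sep.kal` (5 syllables):
  The final syllable (5, kal) is extrametrical; the stress domain is syllables 1–4.
  Weights: 1 se L, 2 tob L, 3 ri: H, 4 sep L.
  Heavy syllables in the domain: 3. The rightmost is syllable 3 (ri:).
  → primary stress on syllable 3.
Suffixed `se.tob.ri:.sep.kal.ba` (6 syllables):
  The final syllable (6, ba) is extrametrical; the stress domain is syllables 1–5.
  Weights: 1 se L, 2 tob L, 3 ri: H, 4 sep L, 5 kal L.
  Heavy syllables in the domain: 3. The rightmost is syllable 3 (ri:).
  → primary stress on syllable 3.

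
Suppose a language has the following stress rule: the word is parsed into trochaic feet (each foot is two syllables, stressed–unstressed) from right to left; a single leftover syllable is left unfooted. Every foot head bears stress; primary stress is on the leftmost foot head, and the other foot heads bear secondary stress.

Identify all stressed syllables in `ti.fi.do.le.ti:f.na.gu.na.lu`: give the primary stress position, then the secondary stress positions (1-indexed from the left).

Parse right to left into trochaic (ˈσσ) feet: ti (ˈfi.do) (ˈle.ti:f) (ˈna.gu) (ˈna.lu). Syllable 1 is left unfooted.
Foot heads (stressed positions): 2, 4, 6, 8.
End Rule Leftmost: primary stress on the leftmost head = syllable 2.
Secondary stress on 4, 6, 8: ti.ˈfi.do.ˌle.ti:f.ˌna.gu.ˌna.lu.

primary 2, secondary 4, 6, 8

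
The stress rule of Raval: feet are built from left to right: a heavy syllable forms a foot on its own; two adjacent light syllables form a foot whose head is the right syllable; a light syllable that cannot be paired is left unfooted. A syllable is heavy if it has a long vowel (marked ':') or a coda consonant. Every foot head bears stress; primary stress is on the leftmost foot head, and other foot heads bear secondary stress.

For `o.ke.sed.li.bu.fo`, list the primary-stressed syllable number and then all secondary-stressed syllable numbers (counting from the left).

Weights: 1 o L, 2 ke L, 3 sed H, 4 li L, 5 bu L, 6 fo L.
Parse left to right (heavy = foot alone; LL = one foot; stranded L unfooted): (o.ˈke) (ˈsed) (li.ˈbu) fo.
Foot heads: 2, 3, 5.
Primary stress on the leftmost head = syllable 2.
Secondary stress on 3, 5: o.ˈke.ˌsed.li.ˌbu.fo.

primary 2, secondary 3, 5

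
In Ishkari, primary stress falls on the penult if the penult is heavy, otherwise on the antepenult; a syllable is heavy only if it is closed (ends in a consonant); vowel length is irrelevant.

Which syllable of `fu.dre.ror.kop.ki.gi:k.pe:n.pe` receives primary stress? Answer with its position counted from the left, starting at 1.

7

Weights: 6 gi:k H, 7 pe:n H, 8 pe L.
The penult (syllable 7, pe:n) is heavy, so it takes stress.
Primary stress: syllable 7 → fu.dre.ror.kop.ki.gi:k.ˈpe:n.pe.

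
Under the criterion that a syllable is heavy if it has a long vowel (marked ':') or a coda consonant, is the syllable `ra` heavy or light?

`ra`: short vowel, open (no coda). Short vowel, open → light.

light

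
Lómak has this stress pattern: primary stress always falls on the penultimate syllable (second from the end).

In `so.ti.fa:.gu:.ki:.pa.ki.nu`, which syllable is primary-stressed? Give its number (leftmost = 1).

7

The word has 8 syllables; the penultimate syllable (second from the end) is syllable 7 (ki).
Primary stress: syllable 7 → so.ti.fa:.gu:.ki:.pa.ˈki.nu.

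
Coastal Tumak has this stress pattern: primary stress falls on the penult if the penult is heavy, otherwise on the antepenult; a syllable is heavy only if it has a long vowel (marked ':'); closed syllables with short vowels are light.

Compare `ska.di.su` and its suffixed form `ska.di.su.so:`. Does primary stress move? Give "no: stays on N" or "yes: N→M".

Base `ska.di.su` (3 syllables):
  Weights: 1 ska L, 2 di L, 3 su L.
  The penult (syllable 2, di) is light, so stress falls on the antepenult (syllable 1, ska).
  → primary stress on syllable 1.
Suffixed `ska.di.su.so:` (4 syllables):
  Weights: 2 di L, 3 su L, 4 so: H.
  The penult (syllable 3, su) is light, so stress falls on the antepenult (syllable 2, di).
  → primary stress on syllable 2.

yes: 1→2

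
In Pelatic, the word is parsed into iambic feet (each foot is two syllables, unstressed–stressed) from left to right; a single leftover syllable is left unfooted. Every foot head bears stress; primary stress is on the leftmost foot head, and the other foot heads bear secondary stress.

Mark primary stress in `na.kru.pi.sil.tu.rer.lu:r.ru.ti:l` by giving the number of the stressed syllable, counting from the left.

2

Parse left to right into iambic (σˈσ) feet: (na.ˈkru) (pi.ˈsil) (tu.ˈrer) (lu:r.ˈru) ti:l. Syllable 9 is left unfooted.
Foot heads (stressed positions): 2, 4, 6, 8.
End Rule Leftmost: primary stress on the leftmost head = syllable 2.
Primary stress: syllable 2 → na.ˈkru.pi.sil.tu.rer.lu:r.ru.ti:l.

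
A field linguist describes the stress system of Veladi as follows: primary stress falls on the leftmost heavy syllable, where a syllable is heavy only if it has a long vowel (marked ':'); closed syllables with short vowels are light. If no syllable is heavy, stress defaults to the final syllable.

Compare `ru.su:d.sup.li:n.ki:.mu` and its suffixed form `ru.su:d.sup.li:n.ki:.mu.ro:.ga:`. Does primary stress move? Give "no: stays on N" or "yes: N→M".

Base `ru.su:d.sup.li:n.ki:.mu` (6 syllables):
  Weights: 1 ru L, 2 su:d H, 3 sup L, 4 li:n H, 5 ki: H, 6 mu L.
  Heavy syllables in the domain: 2, 4, 5. The leftmost is syllable 2 (su:d).
  → primary stress on syllable 2.
Suffixed `ru.su:d.sup.li:n.ki:.mu.ro:.ga:` (8 syllables):
  Weights: 1 ru L, 2 su:d H, 3 sup L, 4 li:n H, 5 ki: H, 6 mu L, 7 ro: H, 8 ga: H.
  Heavy syllables in the domain: 2, 4, 5, 7, 8. The leftmost is syllable 2 (su:d).
  → primary stress on syllable 2.

no: stays on 2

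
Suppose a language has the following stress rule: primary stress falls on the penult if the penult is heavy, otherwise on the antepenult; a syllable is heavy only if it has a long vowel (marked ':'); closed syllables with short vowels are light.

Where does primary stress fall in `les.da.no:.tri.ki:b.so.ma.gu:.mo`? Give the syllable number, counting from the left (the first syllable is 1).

Weights: 7 ma L, 8 gu: H, 9 mo L.
The penult (syllable 8, gu:) is heavy, so it takes stress.
Primary stress: syllable 8 → les.da.no:.tri.ki:b.so.ma.ˈgu:.mo.

8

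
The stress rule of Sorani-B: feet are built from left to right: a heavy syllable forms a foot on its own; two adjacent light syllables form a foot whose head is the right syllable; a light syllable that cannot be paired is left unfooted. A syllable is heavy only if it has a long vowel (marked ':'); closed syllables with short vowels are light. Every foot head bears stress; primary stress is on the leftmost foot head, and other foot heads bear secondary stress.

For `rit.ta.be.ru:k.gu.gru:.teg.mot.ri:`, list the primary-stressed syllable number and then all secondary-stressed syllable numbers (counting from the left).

primary 2, secondary 4, 6, 8, 9

Weights: 1 rit L, 2 ta L, 3 be L, 4 ru:k H, 5 gu L, 6 gru: H, 7 teg L, 8 mot L, 9 ri: H.
Parse left to right (heavy = foot alone; LL = one foot; stranded L unfooted): (rit.ˈta) be (ˈru:k) gu (ˈgru:) (teg.ˈmot) (ˈri:).
Foot heads: 2, 4, 6, 8, 9.
Primary stress on the leftmost head = syllable 2.
Secondary stress on 4, 6, 8, 9: rit.ˈta.be.ˌru:k.gu.ˌgru:.teg.ˌmot.ˌri:.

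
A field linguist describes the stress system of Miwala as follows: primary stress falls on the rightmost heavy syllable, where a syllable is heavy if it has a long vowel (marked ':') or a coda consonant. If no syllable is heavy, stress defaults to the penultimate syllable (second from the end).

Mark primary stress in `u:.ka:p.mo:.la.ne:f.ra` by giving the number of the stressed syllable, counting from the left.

5

Weights: 1 u: H, 2 ka:p H, 3 mo: H, 4 la L, 5 ne:f H, 6 ra L.
Heavy syllables in the domain: 1, 2, 3, 5. The rightmost is syllable 5 (ne:f).
Primary stress: syllable 5 → u:.ka:p.mo:.la.ˈne:f.ra.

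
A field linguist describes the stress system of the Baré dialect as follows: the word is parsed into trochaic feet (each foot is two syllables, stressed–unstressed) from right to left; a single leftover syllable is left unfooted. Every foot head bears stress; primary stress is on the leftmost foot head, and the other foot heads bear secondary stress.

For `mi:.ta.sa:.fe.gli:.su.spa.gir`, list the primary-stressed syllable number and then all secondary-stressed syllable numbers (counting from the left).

Parse right to left into trochaic (ˈσσ) feet: (ˈmi:.ta) (ˈsa:.fe) (ˈgli:.su) (ˈspa.gir).
Foot heads (stressed positions): 1, 3, 5, 7.
End Rule Leftmost: primary stress on the leftmost head = syllable 1.
Secondary stress on 3, 5, 7: ˈmi:.ta.ˌsa:.fe.ˌgli:.su.ˌspa.gir.

primary 1, secondary 3, 5, 7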